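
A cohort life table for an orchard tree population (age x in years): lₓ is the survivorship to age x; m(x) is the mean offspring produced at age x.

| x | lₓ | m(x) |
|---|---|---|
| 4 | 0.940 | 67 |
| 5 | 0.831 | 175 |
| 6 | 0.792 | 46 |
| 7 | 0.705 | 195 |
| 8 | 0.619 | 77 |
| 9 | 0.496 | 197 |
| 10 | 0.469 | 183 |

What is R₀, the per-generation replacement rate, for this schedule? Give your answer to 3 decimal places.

R₀ = Σ lₓ m(x):
  age 4: 0.940 × 67 = 62.9800
  age 5: 0.831 × 175 = 145.4250
  age 6: 0.792 × 46 = 36.4320
  age 7: 0.705 × 195 = 137.4750
  age 8: 0.619 × 77 = 47.6630
  age 9: 0.496 × 197 = 97.7120
  age 10: 0.469 × 183 = 85.8270
R₀ = 62.9800 + 145.4250 + 36.4320 + 137.4750 + 47.6630 + 97.7120 + 85.8270 = 613.5140

613.514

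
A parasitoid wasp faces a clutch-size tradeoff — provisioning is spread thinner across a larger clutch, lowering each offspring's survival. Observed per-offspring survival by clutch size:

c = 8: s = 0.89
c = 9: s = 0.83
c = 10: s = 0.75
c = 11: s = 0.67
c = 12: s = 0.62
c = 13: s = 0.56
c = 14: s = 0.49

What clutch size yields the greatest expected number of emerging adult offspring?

Expected emerging adult offspring = c × s(c):
  c=8: 8 × 0.89 = 7.120
  c=9: 9 × 0.83 = 7.470
  c=10: 10 × 0.75 = 7.500
  c=11: 11 × 0.67 = 7.370
  c=12: 12 × 0.62 = 7.440
  c=13: 13 × 0.56 = 7.280
  c=14: 14 × 0.49 = 6.860
Maximum at c = 10 (7.500 emerging adult offspring).

10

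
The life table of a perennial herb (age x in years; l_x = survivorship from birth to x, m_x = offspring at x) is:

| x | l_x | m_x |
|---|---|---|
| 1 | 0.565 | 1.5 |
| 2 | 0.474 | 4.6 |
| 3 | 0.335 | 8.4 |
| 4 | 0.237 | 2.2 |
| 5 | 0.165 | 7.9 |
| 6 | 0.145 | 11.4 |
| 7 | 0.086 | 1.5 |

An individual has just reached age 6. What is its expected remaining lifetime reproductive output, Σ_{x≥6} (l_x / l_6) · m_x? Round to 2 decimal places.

l_6 = 0.145. Conditional survival from age 6 to x is l_x / l_6.
  x=6: (0.145/0.145) × 11.4 = 11.4000
  x=7: (0.086/0.145) × 1.5 = 0.8897
Sum = 11.4000 + 0.8897 = 12.2897

12.29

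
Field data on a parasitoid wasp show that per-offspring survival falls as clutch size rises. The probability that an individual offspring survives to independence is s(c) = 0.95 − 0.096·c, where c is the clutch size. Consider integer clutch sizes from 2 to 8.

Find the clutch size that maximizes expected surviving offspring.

Expected surviving offspring = c × s(c):
  c=2: 2 × 0.758 = 1.516
  c=3: 3 × 0.662 = 1.986
  c=4: 4 × 0.566 = 2.264
  c=5: 5 × 0.470 = 2.350
  c=6: 6 × 0.374 = 2.244
  c=7: 7 × 0.278 = 1.946
  c=8: 8 × 0.182 = 1.456
Maximum at c = 5 (2.350 surviving offspring).

5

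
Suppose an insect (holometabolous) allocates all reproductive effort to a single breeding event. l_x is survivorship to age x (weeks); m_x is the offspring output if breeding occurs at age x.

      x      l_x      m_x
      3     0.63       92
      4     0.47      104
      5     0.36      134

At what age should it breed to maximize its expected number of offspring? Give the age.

Expected offspring if breeding at age x = l_x × m_x:
  age 3: 0.63 × 92 = 57.960
  age 4: 0.47 × 104 = 48.880
  age 5: 0.36 × 134 = 48.240
Maximum at age 3 (57.960).

3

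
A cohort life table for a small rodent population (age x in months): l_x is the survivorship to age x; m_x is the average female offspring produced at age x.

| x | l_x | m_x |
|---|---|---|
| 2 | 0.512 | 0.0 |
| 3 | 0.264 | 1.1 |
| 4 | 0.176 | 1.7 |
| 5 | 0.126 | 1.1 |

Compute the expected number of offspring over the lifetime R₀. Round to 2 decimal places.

0.73

R₀ = Σ l_x m_x:
  age 2: 0.512 × 0.0 = 0.0000
  age 3: 0.264 × 1.1 = 0.2904
  age 4: 0.176 × 1.7 = 0.2992
  age 5: 0.126 × 1.1 = 0.1386
R₀ = 0.0000 + 0.2904 + 0.2992 + 0.1386 = 0.7282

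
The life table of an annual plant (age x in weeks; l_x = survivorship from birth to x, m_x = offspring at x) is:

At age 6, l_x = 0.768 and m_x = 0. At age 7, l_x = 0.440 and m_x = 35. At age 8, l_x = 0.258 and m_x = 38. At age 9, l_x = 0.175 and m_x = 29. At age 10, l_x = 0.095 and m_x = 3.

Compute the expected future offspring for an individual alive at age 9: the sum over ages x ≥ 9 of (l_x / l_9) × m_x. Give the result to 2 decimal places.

30.63

l_9 = 0.175. Conditional survival from age 9 to x is l_x / l_9.
  x=9: (0.175/0.175) × 29 = 29.0000
  x=10: (0.095/0.175) × 3 = 1.6286
Sum = 29.0000 + 1.6286 = 30.6286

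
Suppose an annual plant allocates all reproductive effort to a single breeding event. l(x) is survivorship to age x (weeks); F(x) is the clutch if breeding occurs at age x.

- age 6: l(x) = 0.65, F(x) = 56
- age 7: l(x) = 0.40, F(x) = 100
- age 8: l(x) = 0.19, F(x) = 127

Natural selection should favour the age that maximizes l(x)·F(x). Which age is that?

Expected offspring if breeding at age x = l(x) × F(x):
  age 6: 0.65 × 56 = 36.400
  age 7: 0.40 × 100 = 40.000
  age 8: 0.19 × 127 = 24.130
Maximum at age 7 (40.000).

7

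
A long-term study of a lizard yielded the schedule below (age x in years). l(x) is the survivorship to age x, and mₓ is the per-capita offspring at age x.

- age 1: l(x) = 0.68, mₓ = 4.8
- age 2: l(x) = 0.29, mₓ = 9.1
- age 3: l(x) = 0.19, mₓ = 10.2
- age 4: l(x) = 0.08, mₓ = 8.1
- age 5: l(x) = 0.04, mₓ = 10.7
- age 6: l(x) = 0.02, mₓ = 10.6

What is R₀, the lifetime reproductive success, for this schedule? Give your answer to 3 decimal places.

9.129

R₀ = Σ l(x) mₓ:
  age 1: 0.68 × 4.8 = 3.2640
  age 2: 0.29 × 9.1 = 2.6390
  age 3: 0.19 × 10.2 = 1.9380
  age 4: 0.08 × 8.1 = 0.6480
  age 5: 0.04 × 10.7 = 0.4280
  age 6: 0.02 × 10.6 = 0.2120
R₀ = 3.2640 + 2.6390 + 1.9380 + 0.6480 + 0.4280 + 0.2120 = 9.1290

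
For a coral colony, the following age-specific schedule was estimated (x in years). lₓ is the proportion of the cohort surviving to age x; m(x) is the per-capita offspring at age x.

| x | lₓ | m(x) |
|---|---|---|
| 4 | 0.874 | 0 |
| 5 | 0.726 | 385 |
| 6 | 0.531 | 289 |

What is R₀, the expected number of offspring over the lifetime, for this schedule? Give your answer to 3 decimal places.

R₀ = Σ lₓ m(x):
  age 4: 0.874 × 0 = 0.0000
  age 5: 0.726 × 385 = 279.5100
  age 6: 0.531 × 289 = 153.4590
R₀ = 0.0000 + 279.5100 + 153.4590 = 432.9690

432.969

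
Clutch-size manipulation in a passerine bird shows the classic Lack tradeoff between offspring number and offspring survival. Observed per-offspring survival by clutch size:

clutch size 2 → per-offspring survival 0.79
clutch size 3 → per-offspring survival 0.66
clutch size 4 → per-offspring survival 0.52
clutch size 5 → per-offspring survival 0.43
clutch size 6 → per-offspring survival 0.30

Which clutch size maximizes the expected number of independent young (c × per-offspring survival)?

Expected independent young = c × s(c):
  c=2: 2 × 0.79 = 1.580
  c=3: 3 × 0.66 = 1.980
  c=4: 4 × 0.52 = 2.080
  c=5: 5 × 0.43 = 2.150
  c=6: 6 × 0.30 = 1.800
Maximum at c = 5 (2.150 independent young).

5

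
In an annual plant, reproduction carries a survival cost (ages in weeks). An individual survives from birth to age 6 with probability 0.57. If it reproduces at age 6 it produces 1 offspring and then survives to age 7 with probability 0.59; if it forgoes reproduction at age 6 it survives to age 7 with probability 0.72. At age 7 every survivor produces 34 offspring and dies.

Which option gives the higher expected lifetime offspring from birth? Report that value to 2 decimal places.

breed at age 6: R₀ = 0.57 × (1 + 0.59 × 34) = 0.57 × 21.0600 = 12.0042
delay to age 7: R₀ = 0.57 × (0.72 × 34) = 0.57 × 24.4800 = 13.9536
Higher: delay to age 7 (13.9536).

13.95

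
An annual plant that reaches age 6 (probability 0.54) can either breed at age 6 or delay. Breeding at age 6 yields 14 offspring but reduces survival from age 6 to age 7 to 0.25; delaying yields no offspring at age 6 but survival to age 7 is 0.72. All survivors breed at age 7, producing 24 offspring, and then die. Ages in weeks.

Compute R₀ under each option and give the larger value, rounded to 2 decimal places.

10.80

breed at age 6: R₀ = 0.54 × (14 + 0.25 × 24) = 0.54 × 20.0000 = 10.8000
delay to age 7: R₀ = 0.54 × (0.72 × 24) = 0.54 × 17.2800 = 9.3312
Higher: breed at age 6 (10.8000).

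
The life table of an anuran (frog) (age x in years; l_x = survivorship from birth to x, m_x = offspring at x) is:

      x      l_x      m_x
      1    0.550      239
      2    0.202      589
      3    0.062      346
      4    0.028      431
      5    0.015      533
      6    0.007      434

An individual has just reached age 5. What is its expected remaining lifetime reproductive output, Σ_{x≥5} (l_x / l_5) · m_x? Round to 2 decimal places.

735.53

l_5 = 0.015. Conditional survival from age 5 to x is l_x / l_5.
  x=5: (0.015/0.015) × 533 = 533.0000
  x=6: (0.007/0.015) × 434 = 202.5333
Sum = 533.0000 + 202.5333 = 735.5333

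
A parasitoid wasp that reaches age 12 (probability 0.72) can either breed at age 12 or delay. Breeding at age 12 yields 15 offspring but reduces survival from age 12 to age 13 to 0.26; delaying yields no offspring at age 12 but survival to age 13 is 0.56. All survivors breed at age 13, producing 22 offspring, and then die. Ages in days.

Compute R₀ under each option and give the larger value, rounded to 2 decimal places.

14.92

breed at age 12: R₀ = 0.72 × (15 + 0.26 × 22) = 0.72 × 20.7200 = 14.9184
delay to age 13: R₀ = 0.72 × (0.56 × 22) = 0.72 × 12.3200 = 8.8704
Higher: breed at age 12 (14.9184).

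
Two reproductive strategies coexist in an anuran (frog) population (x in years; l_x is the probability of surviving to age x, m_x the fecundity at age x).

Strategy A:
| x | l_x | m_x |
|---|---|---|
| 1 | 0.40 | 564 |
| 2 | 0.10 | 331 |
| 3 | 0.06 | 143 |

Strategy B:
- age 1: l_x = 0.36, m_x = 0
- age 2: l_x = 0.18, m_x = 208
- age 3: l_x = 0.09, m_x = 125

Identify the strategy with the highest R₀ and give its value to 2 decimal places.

267.28

Strategy A: R₀ = 0.40×564 + 0.10×331 + 0.06×143 = 267.2800
Strategy B: R₀ = 0.36×0 + 0.18×208 + 0.09×125 = 48.6900
Highest R₀: strategy A with 267.2800.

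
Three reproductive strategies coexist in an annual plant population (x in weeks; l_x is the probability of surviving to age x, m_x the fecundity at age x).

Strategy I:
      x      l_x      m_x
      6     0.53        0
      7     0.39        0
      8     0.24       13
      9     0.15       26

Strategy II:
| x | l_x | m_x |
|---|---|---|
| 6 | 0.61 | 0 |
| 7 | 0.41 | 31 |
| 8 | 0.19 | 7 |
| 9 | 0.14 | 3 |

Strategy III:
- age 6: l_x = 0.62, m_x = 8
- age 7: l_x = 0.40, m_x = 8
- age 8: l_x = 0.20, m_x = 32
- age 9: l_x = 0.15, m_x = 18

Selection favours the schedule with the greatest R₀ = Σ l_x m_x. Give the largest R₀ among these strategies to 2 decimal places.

Strategy I: R₀ = 0.53×0 + 0.39×0 + 0.24×13 + 0.15×26 = 7.0200
Strategy II: R₀ = 0.61×0 + 0.41×31 + 0.19×7 + 0.14×3 = 14.4600
Strategy III: R₀ = 0.62×8 + 0.40×8 + 0.20×32 + 0.15×18 = 17.2600
Highest R₀: strategy III with 17.2600.

17.26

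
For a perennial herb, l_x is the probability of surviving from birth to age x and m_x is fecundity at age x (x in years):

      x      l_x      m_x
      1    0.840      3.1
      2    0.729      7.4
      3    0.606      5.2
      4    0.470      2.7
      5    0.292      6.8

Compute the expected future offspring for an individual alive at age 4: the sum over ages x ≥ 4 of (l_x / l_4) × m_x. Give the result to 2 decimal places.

6.92

l_4 = 0.470. Conditional survival from age 4 to x is l_x / l_4.
  x=4: (0.470/0.470) × 2.7 = 2.7000
  x=5: (0.292/0.470) × 6.8 = 4.2247
Sum = 2.7000 + 4.2247 = 6.9247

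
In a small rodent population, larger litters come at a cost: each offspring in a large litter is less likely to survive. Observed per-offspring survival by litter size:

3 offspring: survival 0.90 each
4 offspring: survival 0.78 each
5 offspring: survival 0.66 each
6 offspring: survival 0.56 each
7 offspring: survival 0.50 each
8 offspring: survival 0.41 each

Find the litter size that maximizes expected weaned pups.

7

Expected weaned pups = c × s(c):
  c=3: 3 × 0.90 = 2.700
  c=4: 4 × 0.78 = 3.120
  c=5: 5 × 0.66 = 3.300
  c=6: 6 × 0.56 = 3.360
  c=7: 7 × 0.50 = 3.500
  c=8: 8 × 0.41 = 3.280
Maximum at c = 7 (3.500 weaned pups).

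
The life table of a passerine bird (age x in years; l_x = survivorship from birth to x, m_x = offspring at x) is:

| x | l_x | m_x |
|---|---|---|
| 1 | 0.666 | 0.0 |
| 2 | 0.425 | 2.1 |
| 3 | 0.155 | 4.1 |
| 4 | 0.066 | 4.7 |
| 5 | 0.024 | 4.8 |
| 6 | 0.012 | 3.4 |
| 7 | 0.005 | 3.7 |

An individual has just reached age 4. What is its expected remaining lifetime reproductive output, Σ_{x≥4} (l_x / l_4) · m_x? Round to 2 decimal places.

l_4 = 0.066. Conditional survival from age 4 to x is l_x / l_4.
  x=4: (0.066/0.066) × 4.7 = 4.7000
  x=5: (0.024/0.066) × 4.8 = 1.7455
  x=6: (0.012/0.066) × 3.4 = 0.6182
  x=7: (0.005/0.066) × 3.7 = 0.2803
Sum = 4.7000 + 1.7455 + 0.6182 + 0.2803 = 7.3439

7.34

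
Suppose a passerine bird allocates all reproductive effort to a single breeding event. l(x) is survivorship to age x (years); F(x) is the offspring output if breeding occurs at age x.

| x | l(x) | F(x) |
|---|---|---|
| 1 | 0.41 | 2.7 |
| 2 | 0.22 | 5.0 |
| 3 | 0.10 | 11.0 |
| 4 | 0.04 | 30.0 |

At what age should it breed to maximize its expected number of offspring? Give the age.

Expected offspring if breeding at age x = l(x) × F(x):
  age 1: 0.41 × 2.7 = 1.107
  age 2: 0.22 × 5.0 = 1.100
  age 3: 0.10 × 11.0 = 1.100
  age 4: 0.04 × 30.0 = 1.200
Maximum at age 4 (1.200).

4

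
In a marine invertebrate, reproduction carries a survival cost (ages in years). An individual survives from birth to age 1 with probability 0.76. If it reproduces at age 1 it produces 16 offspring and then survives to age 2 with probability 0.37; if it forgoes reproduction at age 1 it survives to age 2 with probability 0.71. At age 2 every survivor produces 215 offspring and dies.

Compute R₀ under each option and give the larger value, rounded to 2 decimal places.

116.01

breed at age 1: R₀ = 0.76 × (16 + 0.37 × 215) = 0.76 × 95.5500 = 72.6180
delay to age 2: R₀ = 0.76 × (0.71 × 215) = 0.76 × 152.6500 = 116.0140
Higher: delay to age 2 (116.0140).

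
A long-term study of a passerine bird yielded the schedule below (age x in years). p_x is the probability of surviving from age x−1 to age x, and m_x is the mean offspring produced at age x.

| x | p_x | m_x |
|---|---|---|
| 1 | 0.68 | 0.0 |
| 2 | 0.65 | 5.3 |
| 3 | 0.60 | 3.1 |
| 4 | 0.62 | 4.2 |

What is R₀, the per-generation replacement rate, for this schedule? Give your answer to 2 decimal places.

3.86

Survivorship from birth: l_x = p_1·p_2·…·p_x.
  l_1 = 0.68000
  l_2 = 0.44200
  l_3 = 0.26520
  l_4 = 0.16442
R₀ = Σ l_x m_x:
  age 1: 0.68000 × 0.0 = 0.0000
  age 2: 0.44200 × 5.3 = 2.3426
  age 3: 0.26520 × 3.1 = 0.8221
  age 4: 0.16442 × 4.2 = 0.6906
R₀ = 0.0000 + 2.3426 + 0.8221 + 0.6906 = 3.8553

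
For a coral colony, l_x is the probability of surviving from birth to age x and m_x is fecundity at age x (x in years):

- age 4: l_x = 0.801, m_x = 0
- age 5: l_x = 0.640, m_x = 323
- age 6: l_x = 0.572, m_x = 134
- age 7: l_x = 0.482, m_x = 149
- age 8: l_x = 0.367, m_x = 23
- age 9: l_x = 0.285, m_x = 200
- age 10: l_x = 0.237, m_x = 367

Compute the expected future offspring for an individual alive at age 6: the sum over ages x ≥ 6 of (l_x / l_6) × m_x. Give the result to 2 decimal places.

526.02

l_6 = 0.572. Conditional survival from age 6 to x is l_x / l_6.
  x=6: (0.572/0.572) × 134 = 134.0000
  x=7: (0.482/0.572) × 149 = 125.5559
  x=8: (0.367/0.572) × 23 = 14.7570
  x=9: (0.285/0.572) × 200 = 99.6503
  x=10: (0.237/0.572) × 367 = 152.0612
Sum = 134.0000 + 125.5559 + 14.7570 + 99.6503 + 152.0612 = 526.0245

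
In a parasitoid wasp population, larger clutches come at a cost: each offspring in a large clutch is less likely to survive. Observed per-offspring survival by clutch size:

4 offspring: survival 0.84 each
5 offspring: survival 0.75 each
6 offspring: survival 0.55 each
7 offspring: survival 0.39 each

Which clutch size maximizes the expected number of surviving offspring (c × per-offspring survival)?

5

Expected surviving offspring = c × s(c):
  c=4: 4 × 0.84 = 3.360
  c=5: 5 × 0.75 = 3.750
  c=6: 6 × 0.55 = 3.300
  c=7: 7 × 0.39 = 2.730
Maximum at c = 5 (3.750 surviving offspring).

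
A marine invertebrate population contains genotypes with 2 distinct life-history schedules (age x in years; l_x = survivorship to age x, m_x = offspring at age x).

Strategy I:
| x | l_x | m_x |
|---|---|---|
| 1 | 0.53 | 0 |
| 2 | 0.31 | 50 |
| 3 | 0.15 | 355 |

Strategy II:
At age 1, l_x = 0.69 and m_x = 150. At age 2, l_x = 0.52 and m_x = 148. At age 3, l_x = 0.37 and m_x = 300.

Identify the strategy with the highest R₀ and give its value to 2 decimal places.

291.46

Strategy I: R₀ = 0.53×0 + 0.31×50 + 0.15×355 = 68.7500
Strategy II: R₀ = 0.69×150 + 0.52×148 + 0.37×300 = 291.4600
Highest R₀: strategy II with 291.4600.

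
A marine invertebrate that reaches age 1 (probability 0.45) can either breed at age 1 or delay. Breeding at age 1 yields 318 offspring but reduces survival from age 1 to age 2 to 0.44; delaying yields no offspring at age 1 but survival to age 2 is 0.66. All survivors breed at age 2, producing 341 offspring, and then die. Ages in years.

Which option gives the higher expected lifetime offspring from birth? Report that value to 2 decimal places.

210.62

breed at age 1: R₀ = 0.45 × (318 + 0.44 × 341) = 0.45 × 468.0400 = 210.6180
delay to age 2: R₀ = 0.45 × (0.66 × 341) = 0.45 × 225.0600 = 101.2770
Higher: breed at age 1 (210.6180).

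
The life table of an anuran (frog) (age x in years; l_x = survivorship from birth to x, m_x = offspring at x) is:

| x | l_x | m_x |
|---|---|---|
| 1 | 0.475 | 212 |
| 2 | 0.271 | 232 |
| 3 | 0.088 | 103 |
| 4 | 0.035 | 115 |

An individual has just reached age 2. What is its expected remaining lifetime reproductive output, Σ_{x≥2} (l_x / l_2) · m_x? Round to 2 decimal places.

280.30

l_2 = 0.271. Conditional survival from age 2 to x is l_x / l_2.
  x=2: (0.271/0.271) × 232 = 232.0000
  x=3: (0.088/0.271) × 103 = 33.4465
  x=4: (0.035/0.271) × 115 = 14.8524
Sum = 232.0000 + 33.4465 + 14.8524 = 280.2989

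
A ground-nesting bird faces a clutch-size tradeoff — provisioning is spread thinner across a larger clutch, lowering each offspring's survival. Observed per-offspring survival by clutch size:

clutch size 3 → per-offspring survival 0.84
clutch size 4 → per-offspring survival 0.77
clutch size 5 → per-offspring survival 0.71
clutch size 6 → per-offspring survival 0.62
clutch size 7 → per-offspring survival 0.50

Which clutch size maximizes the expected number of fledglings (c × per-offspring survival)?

6

Expected fledglings = c × s(c):
  c=3: 3 × 0.84 = 2.520
  c=4: 4 × 0.77 = 3.080
  c=5: 5 × 0.71 = 3.550
  c=6: 6 × 0.62 = 3.720
  c=7: 7 × 0.50 = 3.500
Maximum at c = 6 (3.720 fledglings).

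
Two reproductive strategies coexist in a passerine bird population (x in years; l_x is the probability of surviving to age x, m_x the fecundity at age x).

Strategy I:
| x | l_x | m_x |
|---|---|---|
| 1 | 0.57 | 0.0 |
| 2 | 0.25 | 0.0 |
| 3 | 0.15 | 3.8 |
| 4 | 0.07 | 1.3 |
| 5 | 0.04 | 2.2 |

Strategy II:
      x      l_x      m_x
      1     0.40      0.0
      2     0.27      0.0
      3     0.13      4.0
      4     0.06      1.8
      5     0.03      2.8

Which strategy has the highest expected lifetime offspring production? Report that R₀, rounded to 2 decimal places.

0.75

Strategy I: R₀ = 0.57×0.0 + 0.25×0.0 + 0.15×3.8 + 0.07×1.3 + 0.04×2.2 = 0.7490
Strategy II: R₀ = 0.40×0.0 + 0.27×0.0 + 0.13×4.0 + 0.06×1.8 + 0.03×2.8 = 0.7120
Highest R₀: strategy I with 0.7490.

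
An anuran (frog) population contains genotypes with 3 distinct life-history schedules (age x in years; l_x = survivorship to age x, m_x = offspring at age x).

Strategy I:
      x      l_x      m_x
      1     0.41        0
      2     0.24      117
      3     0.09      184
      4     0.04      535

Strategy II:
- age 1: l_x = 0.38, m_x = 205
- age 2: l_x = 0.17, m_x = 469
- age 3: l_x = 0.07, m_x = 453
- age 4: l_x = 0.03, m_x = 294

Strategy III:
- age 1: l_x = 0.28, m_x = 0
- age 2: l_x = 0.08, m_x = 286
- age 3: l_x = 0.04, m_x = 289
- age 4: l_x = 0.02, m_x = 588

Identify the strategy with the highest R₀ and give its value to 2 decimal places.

198.16

Strategy I: R₀ = 0.41×0 + 0.24×117 + 0.09×184 + 0.04×535 = 66.0400
Strategy II: R₀ = 0.38×205 + 0.17×469 + 0.07×453 + 0.03×294 = 198.1600
Strategy III: R₀ = 0.28×0 + 0.08×286 + 0.04×289 + 0.02×588 = 46.2000
Highest R₀: strategy II with 198.1600.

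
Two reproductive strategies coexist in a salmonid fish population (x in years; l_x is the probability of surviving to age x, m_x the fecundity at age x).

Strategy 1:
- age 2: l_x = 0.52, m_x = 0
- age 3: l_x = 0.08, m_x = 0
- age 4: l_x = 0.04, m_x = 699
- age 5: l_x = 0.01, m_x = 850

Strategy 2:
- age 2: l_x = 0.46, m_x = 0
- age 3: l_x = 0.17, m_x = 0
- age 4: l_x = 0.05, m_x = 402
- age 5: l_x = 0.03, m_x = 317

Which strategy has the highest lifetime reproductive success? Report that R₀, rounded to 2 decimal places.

36.46

Strategy 1: R₀ = 0.52×0 + 0.08×0 + 0.04×699 + 0.01×850 = 36.4600
Strategy 2: R₀ = 0.46×0 + 0.17×0 + 0.05×402 + 0.03×317 = 29.6100
Highest R₀: strategy 1 with 36.4600.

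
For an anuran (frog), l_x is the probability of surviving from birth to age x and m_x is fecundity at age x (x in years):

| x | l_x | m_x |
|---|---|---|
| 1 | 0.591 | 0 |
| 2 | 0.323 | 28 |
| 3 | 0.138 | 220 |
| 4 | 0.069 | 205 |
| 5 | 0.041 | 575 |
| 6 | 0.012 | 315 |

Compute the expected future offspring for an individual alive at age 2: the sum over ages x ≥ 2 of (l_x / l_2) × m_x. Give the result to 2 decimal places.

l_2 = 0.323. Conditional survival from age 2 to x is l_x / l_2.
  x=2: (0.323/0.323) × 28 = 28.0000
  x=3: (0.138/0.323) × 220 = 93.9938
  x=4: (0.069/0.323) × 205 = 43.7926
  x=5: (0.041/0.323) × 575 = 72.9876
  x=6: (0.012/0.323) × 315 = 11.7028
Sum = 28.0000 + 93.9938 + 43.7926 + 72.9876 + 11.7028 = 250.4768

250.48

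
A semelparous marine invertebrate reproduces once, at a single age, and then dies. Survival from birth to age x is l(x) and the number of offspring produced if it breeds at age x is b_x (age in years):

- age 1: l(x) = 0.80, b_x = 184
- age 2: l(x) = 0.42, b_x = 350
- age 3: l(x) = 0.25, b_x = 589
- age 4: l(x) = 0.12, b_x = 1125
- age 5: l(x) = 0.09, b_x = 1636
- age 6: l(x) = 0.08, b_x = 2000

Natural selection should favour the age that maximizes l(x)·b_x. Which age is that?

6

Expected offspring if breeding at age x = l(x) × b_x:
  age 1: 0.80 × 184 = 147.200
  age 2: 0.42 × 350 = 147.000
  age 3: 0.25 × 589 = 147.250
  age 4: 0.12 × 1125 = 135.000
  age 5: 0.09 × 1636 = 147.240
  age 6: 0.08 × 2000 = 160.000
Maximum at age 6 (160.000).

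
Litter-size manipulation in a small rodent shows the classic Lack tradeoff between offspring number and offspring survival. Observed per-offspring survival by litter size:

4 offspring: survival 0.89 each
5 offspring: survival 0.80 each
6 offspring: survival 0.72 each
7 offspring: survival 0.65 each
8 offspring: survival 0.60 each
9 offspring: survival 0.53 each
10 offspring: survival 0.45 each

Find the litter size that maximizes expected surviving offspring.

8

Expected surviving offspring = c × s(c):
  c=4: 4 × 0.89 = 3.560
  c=5: 5 × 0.80 = 4.000
  c=6: 6 × 0.72 = 4.320
  c=7: 7 × 0.65 = 4.550
  c=8: 8 × 0.60 = 4.800
  c=9: 9 × 0.53 = 4.770
  c=10: 10 × 0.45 = 4.500
Maximum at c = 8 (4.800 surviving offspring).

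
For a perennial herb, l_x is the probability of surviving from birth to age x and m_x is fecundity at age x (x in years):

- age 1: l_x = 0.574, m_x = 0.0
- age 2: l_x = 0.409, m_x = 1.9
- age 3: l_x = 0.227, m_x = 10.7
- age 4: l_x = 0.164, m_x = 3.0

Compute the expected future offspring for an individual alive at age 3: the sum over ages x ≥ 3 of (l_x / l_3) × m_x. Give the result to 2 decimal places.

l_3 = 0.227. Conditional survival from age 3 to x is l_x / l_3.
  x=3: (0.227/0.227) × 10.7 = 10.7000
  x=4: (0.164/0.227) × 3.0 = 2.1674
Sum = 10.7000 + 2.1674 = 12.8674

12.87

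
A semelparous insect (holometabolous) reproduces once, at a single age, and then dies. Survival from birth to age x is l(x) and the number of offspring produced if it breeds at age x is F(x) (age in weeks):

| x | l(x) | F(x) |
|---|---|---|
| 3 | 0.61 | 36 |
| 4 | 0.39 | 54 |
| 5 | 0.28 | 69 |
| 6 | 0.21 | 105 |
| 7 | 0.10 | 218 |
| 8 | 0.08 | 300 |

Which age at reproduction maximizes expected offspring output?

Expected offspring if breeding at age x = l(x) × F(x):
  age 3: 0.61 × 36 = 21.960
  age 4: 0.39 × 54 = 21.060
  age 5: 0.28 × 69 = 19.320
  age 6: 0.21 × 105 = 22.050
  age 7: 0.10 × 218 = 21.800
  age 8: 0.08 × 300 = 24.000
Maximum at age 8 (24.000).

8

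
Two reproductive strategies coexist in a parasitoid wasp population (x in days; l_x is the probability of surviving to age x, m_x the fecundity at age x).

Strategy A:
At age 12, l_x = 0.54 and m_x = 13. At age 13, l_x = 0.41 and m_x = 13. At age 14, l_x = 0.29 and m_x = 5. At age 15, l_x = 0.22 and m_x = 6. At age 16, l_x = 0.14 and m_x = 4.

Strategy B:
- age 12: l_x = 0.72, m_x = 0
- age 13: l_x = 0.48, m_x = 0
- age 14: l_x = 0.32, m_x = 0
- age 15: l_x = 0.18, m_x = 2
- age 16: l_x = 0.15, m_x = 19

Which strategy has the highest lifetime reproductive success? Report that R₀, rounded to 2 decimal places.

15.68

Strategy A: R₀ = 0.54×13 + 0.41×13 + 0.29×5 + 0.22×6 + 0.14×4 = 15.6800
Strategy B: R₀ = 0.72×0 + 0.48×0 + 0.32×0 + 0.18×2 + 0.15×19 = 3.2100
Highest R₀: strategy A with 15.6800.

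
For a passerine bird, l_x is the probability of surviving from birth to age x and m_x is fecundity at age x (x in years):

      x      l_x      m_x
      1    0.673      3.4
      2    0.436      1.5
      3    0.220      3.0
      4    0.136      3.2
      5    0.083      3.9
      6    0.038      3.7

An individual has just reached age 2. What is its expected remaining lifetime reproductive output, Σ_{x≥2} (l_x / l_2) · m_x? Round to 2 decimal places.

5.08

l_2 = 0.436. Conditional survival from age 2 to x is l_x / l_2.
  x=2: (0.436/0.436) × 1.5 = 1.5000
  x=3: (0.220/0.436) × 3.0 = 1.5138
  x=4: (0.136/0.436) × 3.2 = 0.9982
  x=5: (0.083/0.436) × 3.9 = 0.7424
  x=6: (0.038/0.436) × 3.7 = 0.3225
Sum = 1.5000 + 1.5138 + 0.9982 + 0.7424 + 0.3225 = 5.0768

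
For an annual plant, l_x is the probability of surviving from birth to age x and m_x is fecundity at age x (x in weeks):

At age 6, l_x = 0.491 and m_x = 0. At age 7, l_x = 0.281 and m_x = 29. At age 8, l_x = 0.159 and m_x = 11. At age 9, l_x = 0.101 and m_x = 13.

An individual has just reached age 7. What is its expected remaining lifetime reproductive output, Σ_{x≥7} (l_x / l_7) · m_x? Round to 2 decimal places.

39.90

l_7 = 0.281. Conditional survival from age 7 to x is l_x / l_7.
  x=7: (0.281/0.281) × 29 = 29.0000
  x=8: (0.159/0.281) × 11 = 6.2242
  x=9: (0.101/0.281) × 13 = 4.6726
Sum = 29.0000 + 6.2242 + 4.6726 = 39.8968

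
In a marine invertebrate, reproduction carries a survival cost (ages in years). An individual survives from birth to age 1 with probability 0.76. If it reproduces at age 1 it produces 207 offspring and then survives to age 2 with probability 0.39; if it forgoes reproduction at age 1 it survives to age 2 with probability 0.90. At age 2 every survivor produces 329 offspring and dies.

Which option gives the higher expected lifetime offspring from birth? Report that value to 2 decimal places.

254.84

breed at age 1: R₀ = 0.76 × (207 + 0.39 × 329) = 0.76 × 335.3100 = 254.8356
delay to age 2: R₀ = 0.76 × (0.90 × 329) = 0.76 × 296.1000 = 225.0360
Higher: breed at age 1 (254.8356).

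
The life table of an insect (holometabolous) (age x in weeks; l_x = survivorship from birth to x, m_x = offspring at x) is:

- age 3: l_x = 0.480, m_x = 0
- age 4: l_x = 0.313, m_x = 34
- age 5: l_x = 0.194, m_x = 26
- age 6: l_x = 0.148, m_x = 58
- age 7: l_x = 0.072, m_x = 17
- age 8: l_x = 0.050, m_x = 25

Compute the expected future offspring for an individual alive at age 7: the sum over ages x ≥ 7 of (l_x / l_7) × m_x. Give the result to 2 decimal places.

34.36

l_7 = 0.072. Conditional survival from age 7 to x is l_x / l_7.
  x=7: (0.072/0.072) × 17 = 17.0000
  x=8: (0.050/0.072) × 25 = 17.3611
Sum = 17.0000 + 17.3611 = 34.3611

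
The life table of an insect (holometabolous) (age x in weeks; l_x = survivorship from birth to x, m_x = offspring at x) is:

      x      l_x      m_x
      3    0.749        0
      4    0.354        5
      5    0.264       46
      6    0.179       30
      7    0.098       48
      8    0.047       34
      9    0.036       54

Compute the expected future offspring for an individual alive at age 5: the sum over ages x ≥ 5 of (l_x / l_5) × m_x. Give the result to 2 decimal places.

97.58

l_5 = 0.264. Conditional survival from age 5 to x is l_x / l_5.
  x=5: (0.264/0.264) × 46 = 46.0000
  x=6: (0.179/0.264) × 30 = 20.3409
  x=7: (0.098/0.264) × 48 = 17.8182
  x=8: (0.047/0.264) × 34 = 6.0530
  x=9: (0.036/0.264) × 54 = 7.3636
Sum = 46.0000 + 20.3409 + 17.8182 + 6.0530 + 7.3636 = 97.5758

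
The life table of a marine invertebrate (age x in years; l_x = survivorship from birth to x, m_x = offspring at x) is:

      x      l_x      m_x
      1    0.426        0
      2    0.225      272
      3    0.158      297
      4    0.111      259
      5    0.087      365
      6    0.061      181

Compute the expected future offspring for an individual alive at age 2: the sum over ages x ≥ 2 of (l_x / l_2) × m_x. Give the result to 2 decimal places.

798.54

l_2 = 0.225. Conditional survival from age 2 to x is l_x / l_2.
  x=2: (0.225/0.225) × 272 = 272.0000
  x=3: (0.158/0.225) × 297 = 208.5600
  x=4: (0.111/0.225) × 259 = 127.7733
  x=5: (0.087/0.225) × 365 = 141.1333
  x=6: (0.061/0.225) × 181 = 49.0711
Sum = 272.0000 + 208.5600 + 127.7733 + 141.1333 + 49.0711 = 798.5378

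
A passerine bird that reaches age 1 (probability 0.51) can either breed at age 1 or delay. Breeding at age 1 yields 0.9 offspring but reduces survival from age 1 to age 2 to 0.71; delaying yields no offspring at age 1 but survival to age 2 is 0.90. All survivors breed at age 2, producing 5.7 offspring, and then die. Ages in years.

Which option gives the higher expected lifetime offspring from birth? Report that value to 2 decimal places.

2.62

breed at age 1: R₀ = 0.51 × (0.9 + 0.71 × 5.7) = 0.51 × 4.9470 = 2.5230
delay to age 2: R₀ = 0.51 × (0.90 × 5.7) = 0.51 × 5.1300 = 2.6163
Higher: delay to age 2 (2.6163).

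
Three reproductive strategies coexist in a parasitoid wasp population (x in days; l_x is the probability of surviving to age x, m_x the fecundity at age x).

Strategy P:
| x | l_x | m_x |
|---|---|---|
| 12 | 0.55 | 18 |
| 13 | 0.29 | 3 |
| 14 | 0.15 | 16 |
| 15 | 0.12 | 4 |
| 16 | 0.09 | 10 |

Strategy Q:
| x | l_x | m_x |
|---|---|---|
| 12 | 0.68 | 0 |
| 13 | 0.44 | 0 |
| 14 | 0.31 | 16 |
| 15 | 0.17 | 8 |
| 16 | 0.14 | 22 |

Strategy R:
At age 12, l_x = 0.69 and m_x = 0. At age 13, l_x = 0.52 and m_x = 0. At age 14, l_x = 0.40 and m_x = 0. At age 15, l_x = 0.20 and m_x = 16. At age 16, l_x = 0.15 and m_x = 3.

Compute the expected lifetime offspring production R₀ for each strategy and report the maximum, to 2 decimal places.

14.55

Strategy P: R₀ = 0.55×18 + 0.29×3 + 0.15×16 + 0.12×4 + 0.09×10 = 14.5500
Strategy Q: R₀ = 0.68×0 + 0.44×0 + 0.31×16 + 0.17×8 + 0.14×22 = 9.4000
Strategy R: R₀ = 0.69×0 + 0.52×0 + 0.40×0 + 0.20×16 + 0.15×3 = 3.6500
Highest R₀: strategy P with 14.5500.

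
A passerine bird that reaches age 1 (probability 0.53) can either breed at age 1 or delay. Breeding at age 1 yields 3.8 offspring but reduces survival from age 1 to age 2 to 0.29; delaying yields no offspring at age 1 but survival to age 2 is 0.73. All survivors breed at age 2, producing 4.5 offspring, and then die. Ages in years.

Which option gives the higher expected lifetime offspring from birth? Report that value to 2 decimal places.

breed at age 1: R₀ = 0.53 × (3.8 + 0.29 × 4.5) = 0.53 × 5.1050 = 2.7056
delay to age 2: R₀ = 0.53 × (0.73 × 4.5) = 0.53 × 3.2850 = 1.7411
Higher: breed at age 1 (2.7056).

2.71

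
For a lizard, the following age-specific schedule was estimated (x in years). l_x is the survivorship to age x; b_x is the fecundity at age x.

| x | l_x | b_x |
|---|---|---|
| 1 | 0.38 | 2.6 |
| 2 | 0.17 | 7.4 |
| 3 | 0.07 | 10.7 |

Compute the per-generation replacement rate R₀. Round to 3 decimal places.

R₀ = Σ l_x b_x:
  age 1: 0.38 × 2.6 = 0.9880
  age 2: 0.17 × 7.4 = 1.2580
  age 3: 0.07 × 10.7 = 0.7490
R₀ = 0.9880 + 1.2580 + 0.7490 = 2.9950

2.995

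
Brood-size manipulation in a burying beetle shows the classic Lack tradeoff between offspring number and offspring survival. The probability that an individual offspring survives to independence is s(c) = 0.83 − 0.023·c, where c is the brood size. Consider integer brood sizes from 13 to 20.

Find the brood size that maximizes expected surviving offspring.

Expected surviving offspring = c × s(c):
  c=13: 13 × 0.531 = 6.903
  c=14: 14 × 0.508 = 7.112
  c=15: 15 × 0.485 = 7.275
  c=16: 16 × 0.462 = 7.392
  c=17: 17 × 0.439 = 7.463
  c=18: 18 × 0.416 = 7.488
  c=19: 19 × 0.393 = 7.467
  c=20: 20 × 0.370 = 7.400
Maximum at c = 18 (7.488 surviving offspring).

18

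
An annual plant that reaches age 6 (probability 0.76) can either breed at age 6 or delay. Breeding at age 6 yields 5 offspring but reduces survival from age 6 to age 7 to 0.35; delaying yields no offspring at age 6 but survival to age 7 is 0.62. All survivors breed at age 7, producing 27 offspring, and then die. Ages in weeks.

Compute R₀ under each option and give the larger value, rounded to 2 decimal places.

12.72

breed at age 6: R₀ = 0.76 × (5 + 0.35 × 27) = 0.76 × 14.4500 = 10.9820
delay to age 7: R₀ = 0.76 × (0.62 × 27) = 0.76 × 16.7400 = 12.7224
Higher: delay to age 7 (12.7224).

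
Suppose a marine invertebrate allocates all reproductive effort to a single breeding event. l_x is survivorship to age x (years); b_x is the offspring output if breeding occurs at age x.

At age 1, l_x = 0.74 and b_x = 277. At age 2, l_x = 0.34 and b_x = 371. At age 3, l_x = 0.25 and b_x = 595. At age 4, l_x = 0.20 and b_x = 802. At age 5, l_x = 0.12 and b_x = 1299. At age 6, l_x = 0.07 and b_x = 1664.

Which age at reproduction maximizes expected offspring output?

1

Expected offspring if breeding at age x = l_x × b_x:
  age 1: 0.74 × 277 = 204.980
  age 2: 0.34 × 371 = 126.140
  age 3: 0.25 × 595 = 148.750
  age 4: 0.20 × 802 = 160.400
  age 5: 0.12 × 1299 = 155.880
  age 6: 0.07 × 1664 = 116.480
Maximum at age 1 (204.980).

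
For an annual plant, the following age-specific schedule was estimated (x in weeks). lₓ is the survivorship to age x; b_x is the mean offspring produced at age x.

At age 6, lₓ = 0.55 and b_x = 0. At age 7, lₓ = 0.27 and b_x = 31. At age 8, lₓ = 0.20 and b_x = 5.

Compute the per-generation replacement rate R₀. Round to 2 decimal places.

9.37

R₀ = Σ lₓ b_x:
  age 6: 0.55 × 0 = 0.0000
  age 7: 0.27 × 31 = 8.3700
  age 8: 0.20 × 5 = 1.0000
R₀ = 0.0000 + 8.3700 + 1.0000 = 9.3700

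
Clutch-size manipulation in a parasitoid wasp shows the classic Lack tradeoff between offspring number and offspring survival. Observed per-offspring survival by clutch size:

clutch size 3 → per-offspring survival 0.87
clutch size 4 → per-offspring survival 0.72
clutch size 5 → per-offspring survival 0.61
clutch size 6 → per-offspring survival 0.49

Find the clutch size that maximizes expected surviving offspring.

Expected surviving offspring = c × s(c):
  c=3: 3 × 0.87 = 2.610
  c=4: 4 × 0.72 = 2.880
  c=5: 5 × 0.61 = 3.050
  c=6: 6 × 0.49 = 2.940
Maximum at c = 5 (3.050 surviving offspring).

5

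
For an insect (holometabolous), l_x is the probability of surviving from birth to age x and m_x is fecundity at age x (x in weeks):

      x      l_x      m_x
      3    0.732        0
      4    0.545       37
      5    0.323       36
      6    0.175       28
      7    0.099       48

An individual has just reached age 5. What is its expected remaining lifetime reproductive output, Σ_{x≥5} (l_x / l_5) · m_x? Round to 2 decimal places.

65.88

l_5 = 0.323. Conditional survival from age 5 to x is l_x / l_5.
  x=5: (0.323/0.323) × 36 = 36.0000
  x=6: (0.175/0.323) × 28 = 15.1703
  x=7: (0.099/0.323) × 48 = 14.7121
Sum = 36.0000 + 15.1703 + 14.7121 = 65.8824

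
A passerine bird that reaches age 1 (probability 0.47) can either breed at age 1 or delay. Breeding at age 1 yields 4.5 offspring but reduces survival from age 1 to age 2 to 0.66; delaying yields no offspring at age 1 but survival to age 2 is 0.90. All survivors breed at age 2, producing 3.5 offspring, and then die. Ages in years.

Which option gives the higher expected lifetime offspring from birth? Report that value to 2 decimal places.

3.20

breed at age 1: R₀ = 0.47 × (4.5 + 0.66 × 3.5) = 0.47 × 6.8100 = 3.2007
delay to age 2: R₀ = 0.47 × (0.90 × 3.5) = 0.47 × 3.1500 = 1.4805
Higher: breed at age 1 (3.2007).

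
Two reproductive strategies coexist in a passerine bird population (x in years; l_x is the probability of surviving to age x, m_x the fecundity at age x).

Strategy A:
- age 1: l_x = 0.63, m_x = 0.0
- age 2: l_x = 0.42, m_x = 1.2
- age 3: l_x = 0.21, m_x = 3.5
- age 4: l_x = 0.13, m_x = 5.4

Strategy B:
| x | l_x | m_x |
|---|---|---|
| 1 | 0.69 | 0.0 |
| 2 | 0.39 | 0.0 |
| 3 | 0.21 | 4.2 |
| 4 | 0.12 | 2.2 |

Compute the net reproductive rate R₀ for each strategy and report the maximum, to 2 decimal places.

Strategy A: R₀ = 0.63×0.0 + 0.42×1.2 + 0.21×3.5 + 0.13×5.4 = 1.9410
Strategy B: R₀ = 0.69×0.0 + 0.39×0.0 + 0.21×4.2 + 0.12×2.2 = 1.1460
Highest R₀: strategy A with 1.9410.

1.94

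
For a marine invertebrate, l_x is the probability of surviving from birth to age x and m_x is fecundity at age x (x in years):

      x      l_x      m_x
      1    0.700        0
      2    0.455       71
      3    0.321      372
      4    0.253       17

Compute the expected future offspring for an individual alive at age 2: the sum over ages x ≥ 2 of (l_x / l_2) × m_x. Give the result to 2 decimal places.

l_2 = 0.455. Conditional survival from age 2 to x is l_x / l_2.
  x=2: (0.455/0.455) × 71 = 71.0000
  x=3: (0.321/0.455) × 372 = 262.4440
  x=4: (0.253/0.455) × 17 = 9.4527
Sum = 71.0000 + 262.4440 + 9.4527 = 342.8967

342.90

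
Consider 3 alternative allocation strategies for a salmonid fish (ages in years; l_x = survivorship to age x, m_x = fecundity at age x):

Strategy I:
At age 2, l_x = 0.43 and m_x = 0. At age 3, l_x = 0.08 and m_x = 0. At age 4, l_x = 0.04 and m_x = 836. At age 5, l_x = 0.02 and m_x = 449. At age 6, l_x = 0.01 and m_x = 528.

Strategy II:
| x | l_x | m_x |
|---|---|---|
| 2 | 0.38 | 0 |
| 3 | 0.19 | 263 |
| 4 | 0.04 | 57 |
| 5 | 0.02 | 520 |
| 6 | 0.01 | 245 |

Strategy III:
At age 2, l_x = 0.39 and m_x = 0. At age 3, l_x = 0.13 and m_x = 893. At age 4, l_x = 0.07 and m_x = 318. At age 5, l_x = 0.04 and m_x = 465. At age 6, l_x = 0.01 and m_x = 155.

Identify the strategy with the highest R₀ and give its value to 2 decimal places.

158.50

Strategy I: R₀ = 0.43×0 + 0.08×0 + 0.04×836 + 0.02×449 + 0.01×528 = 47.7000
Strategy II: R₀ = 0.38×0 + 0.19×263 + 0.04×57 + 0.02×520 + 0.01×245 = 65.1000
Strategy III: R₀ = 0.39×0 + 0.13×893 + 0.07×318 + 0.04×465 + 0.01×155 = 158.5000
Highest R₀: strategy III with 158.5000.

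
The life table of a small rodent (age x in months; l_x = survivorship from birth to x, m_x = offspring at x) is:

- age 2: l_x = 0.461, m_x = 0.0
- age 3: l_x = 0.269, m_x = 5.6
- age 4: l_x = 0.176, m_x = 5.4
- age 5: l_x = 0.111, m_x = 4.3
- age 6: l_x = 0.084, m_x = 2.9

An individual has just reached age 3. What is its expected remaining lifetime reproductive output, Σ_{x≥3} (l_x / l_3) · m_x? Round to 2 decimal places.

11.81

l_3 = 0.269. Conditional survival from age 3 to x is l_x / l_3.
  x=3: (0.269/0.269) × 5.6 = 5.6000
  x=4: (0.176/0.269) × 5.4 = 3.5331
  x=5: (0.111/0.269) × 4.3 = 1.7743
  x=6: (0.084/0.269) × 2.9 = 0.9056
Sum = 5.6000 + 3.5331 + 1.7743 + 0.9056 = 11.8130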